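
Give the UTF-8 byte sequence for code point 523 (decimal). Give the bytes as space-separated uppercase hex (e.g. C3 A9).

C8 8B

U+020B = 0x20B = 523 decimal. In range U+0080–U+07FF → 2-byte form: 110xxxxx 10xxxxxx.
Binary (11 bits): 01000001011.
Split 5+6: 01000 | 001011.
Byte 1: 11001000 = 0xC8.
Byte 2: 10001011 = 0x8B.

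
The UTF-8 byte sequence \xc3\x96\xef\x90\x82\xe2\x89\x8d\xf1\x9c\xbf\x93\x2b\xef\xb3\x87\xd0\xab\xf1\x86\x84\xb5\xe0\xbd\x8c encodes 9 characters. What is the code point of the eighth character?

U+46135

Offset 0: leading byte 0xC3 = 11000011 → 2-byte char #1 = C3 96.
Offset 2: leading byte 0xEF = 11101111 → 3-byte char #2 = EF 90 82.
Offset 5: leading byte 0xE2 = 11100010 → 3-byte char #3 = E2 89 8D.
Offset 8: leading byte 0xF1 = 11110001 → 4-byte char #4 = F1 9C BF 93.
Offset 12: leading byte 0x2B = 00101011 → 1-byte char #5 = 2B.
Offset 13: leading byte 0xEF = 11101111 → 3-byte char #6 = EF B3 87.
Offset 16: leading byte 0xD0 = 11010000 → 2-byte char #7 = D0 AB.
Offset 18: leading byte 0xF1 = 11110001 → 4-byte char #8 = F1 86 84 B5.
Leading byte 0xF1 = 11110001 matches 11110xxx → 4-byte sequence.
Byte 1: 0xF1 = 11110001, payload 001 (3 bits).
Byte 2: 0x86 = 10000110 (10xxxxxx ✓), payload 000110.
Byte 3: 0x84 = 10000100 (10xxxxxx ✓), payload 000100.
Byte 4: 0xB5 = 10110101 (10xxxxxx ✓), payload 110101.
Concatenate: 001000110000100110101 = 0x46135 (21 bits → U+46135).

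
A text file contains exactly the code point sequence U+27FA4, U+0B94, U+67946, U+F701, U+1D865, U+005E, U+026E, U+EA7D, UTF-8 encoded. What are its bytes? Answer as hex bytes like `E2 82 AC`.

F0 A7 BE A4 E0 AE 94 F1 A7 A5 86 EF 9C 81 F0 9D A1 A5 5E C9 AE EE A9 BD

U+27FA4: 4-byte form → F0 A7 BE A4.
U+0B94: 3-byte form → E0 AE 94.
U+67946: 4-byte form → F1 A7 A5 86.
U+F701: 3-byte form → EF 9C 81.
U+1D865: 4-byte form → F0 9D A1 A5.
U+005E: 1-byte form → 5E.
U+026E: 2-byte form → C9 AE.
U+EA7D: 3-byte form → EE A9 BD.
Concatenated (24 bytes): F0 A7 BE A4 E0 AE 94 F1 A7 A5 86 EF 9C 81 F0 9D A1 A5 5E C9 AE EE A9 BD.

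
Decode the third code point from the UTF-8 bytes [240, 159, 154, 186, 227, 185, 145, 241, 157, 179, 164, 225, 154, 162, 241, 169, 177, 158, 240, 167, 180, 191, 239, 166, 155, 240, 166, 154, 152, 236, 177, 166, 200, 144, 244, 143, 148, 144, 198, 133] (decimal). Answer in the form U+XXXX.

U+5DCE4

Offset 0: leading byte 0xF0 = 11110000 → 4-byte char #1 = F0 9F 9A BA.
Offset 4: leading byte 0xE3 = 11100011 → 3-byte char #2 = E3 B9 91.
Offset 7: leading byte 0xF1 = 11110001 → 4-byte char #3 = F1 9D B3 A4.
Leading byte 0xF1 = 11110001 matches 11110xxx → 4-byte sequence.
Byte 1: 0xF1 = 11110001, payload 001 (3 bits).
Byte 2: 0x9D = 10011101 (10xxxxxx ✓), payload 011101.
Byte 3: 0xB3 = 10110011 (10xxxxxx ✓), payload 110011.
Byte 4: 0xA4 = 10100100 (10xxxxxx ✓), payload 100100.
Concatenate: 001011101110011100100 = 0x5DCE4 (21 bits → U+5DCE4).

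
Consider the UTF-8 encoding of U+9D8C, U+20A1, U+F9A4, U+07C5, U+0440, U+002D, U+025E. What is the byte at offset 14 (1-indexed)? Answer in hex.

1-indexed offset 14 is 0-indexed offset 13.
U+9D8C → 3-byte form E9 B6 8C at offsets 0–2.
U+20A1 → 3-byte form E2 82 A1 at offsets 3–5.
U+F9A4 → 3-byte form EF A6 A4 at offsets 6–8.
U+07C5 → 2-byte form DF 85 at offsets 9–10.
U+0440 → 2-byte form D1 80 at offsets 11–12.
U+002D → 1-byte form 2D at offsets 13–13.
Offset 13 falls in char 6's range; it's byte 1 of 2D = 0x2D.

0x2D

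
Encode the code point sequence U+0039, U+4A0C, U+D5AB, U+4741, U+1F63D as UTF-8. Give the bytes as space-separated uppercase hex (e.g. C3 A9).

U+0039: 1-byte form → 39.
U+4A0C: 3-byte form → E4 A8 8C.
U+D5AB: 3-byte form → ED 96 AB.
U+4741: 3-byte form → E4 9D 81.
U+1F63D: 4-byte form → F0 9F 98 BD.
Concatenated (14 bytes): 39 E4 A8 8C ED 96 AB E4 9D 81 F0 9F 98 BD.

39 E4 A8 8C ED 96 AB E4 9D 81 F0 9F 98 BD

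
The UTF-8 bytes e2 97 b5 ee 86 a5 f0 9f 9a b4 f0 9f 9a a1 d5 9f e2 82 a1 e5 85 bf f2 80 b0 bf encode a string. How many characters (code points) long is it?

Byte at offset 0: 0xE2 = 11100010 → 3-byte char (#1). Advance 3.
Byte at offset 3: 0xEE = 11101110 → 3-byte char (#2). Advance 3.
Byte at offset 6: 0xF0 = 11110000 → 4-byte char (#3). Advance 4.
Byte at offset 10: 0xF0 = 11110000 → 4-byte char (#4). Advance 4.
Byte at offset 14: 0xD5 = 11010101 → 2-byte char (#5). Advance 2.
Byte at offset 16: 0xE2 = 11100010 → 3-byte char (#6). Advance 3.
Byte at offset 19: 0xE5 = 11100101 → 3-byte char (#7). Advance 3.
Byte at offset 22: 0xF2 = 11110010 → 4-byte char (#8). Advance 4.
Reached end at offset 26 after 8 code points.

8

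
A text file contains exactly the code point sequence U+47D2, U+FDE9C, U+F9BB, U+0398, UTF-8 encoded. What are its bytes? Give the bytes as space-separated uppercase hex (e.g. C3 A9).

U+47D2: 3-byte form → E4 9F 92.
U+FDE9C: 4-byte form → F3 BD BA 9C.
U+F9BB: 3-byte form → EF A6 BB.
U+0398: 2-byte form → CE 98.
Concatenated (12 bytes): E4 9F 92 F3 BD BA 9C EF A6 BB CE 98.

E4 9F 92 F3 BD BA 9C EF A6 BB CE 98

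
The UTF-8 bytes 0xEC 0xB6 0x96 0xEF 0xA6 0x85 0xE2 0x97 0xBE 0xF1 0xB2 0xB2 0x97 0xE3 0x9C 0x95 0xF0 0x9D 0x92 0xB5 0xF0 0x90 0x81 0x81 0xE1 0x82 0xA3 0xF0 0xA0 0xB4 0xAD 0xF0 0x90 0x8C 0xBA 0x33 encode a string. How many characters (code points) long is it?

11

Byte at offset 0: 0xEC = 11101100 → 3-byte char (#1). Advance 3.
Byte at offset 3: 0xEF = 11101111 → 3-byte char (#2). Advance 3.
Byte at offset 6: 0xE2 = 11100010 → 3-byte char (#3). Advance 3.
Byte at offset 9: 0xF1 = 11110001 → 4-byte char (#4). Advance 4.
Byte at offset 13: 0xE3 = 11100011 → 3-byte char (#5). Advance 3.
Byte at offset 16: 0xF0 = 11110000 → 4-byte char (#6). Advance 4.
Byte at offset 20: 0xF0 = 11110000 → 4-byte char (#7). Advance 4.
Byte at offset 24: 0xE1 = 11100001 → 3-byte char (#8). Advance 3.
Byte at offset 27: 0xF0 = 11110000 → 4-byte char (#9). Advance 4.
Byte at offset 31: 0xF0 = 11110000 → 4-byte char (#10). Advance 4.
Byte at offset 35: 0x33 = 00110011 → 1-byte char (#11). Advance 1.
Reached end at offset 36 after 11 code points.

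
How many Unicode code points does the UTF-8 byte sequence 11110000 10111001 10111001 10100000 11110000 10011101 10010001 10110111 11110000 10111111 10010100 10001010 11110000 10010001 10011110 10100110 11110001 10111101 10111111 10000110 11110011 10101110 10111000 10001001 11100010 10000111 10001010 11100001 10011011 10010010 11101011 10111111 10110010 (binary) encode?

9

Byte at offset 0: 0xF0 = 11110000 → 4-byte char (#1). Advance 4.
Byte at offset 4: 0xF0 = 11110000 → 4-byte char (#2). Advance 4.
Byte at offset 8: 0xF0 = 11110000 → 4-byte char (#3). Advance 4.
Byte at offset 12: 0xF0 = 11110000 → 4-byte char (#4). Advance 4.
Byte at offset 16: 0xF1 = 11110001 → 4-byte char (#5). Advance 4.
Byte at offset 20: 0xF3 = 11110011 → 4-byte char (#6). Advance 4.
Byte at offset 24: 0xE2 = 11100010 → 3-byte char (#7). Advance 3.
Byte at offset 27: 0xE1 = 11100001 → 3-byte char (#8). Advance 3.
Byte at offset 30: 0xEB = 11101011 → 3-byte char (#9). Advance 3.
Reached end at offset 33 after 9 code points.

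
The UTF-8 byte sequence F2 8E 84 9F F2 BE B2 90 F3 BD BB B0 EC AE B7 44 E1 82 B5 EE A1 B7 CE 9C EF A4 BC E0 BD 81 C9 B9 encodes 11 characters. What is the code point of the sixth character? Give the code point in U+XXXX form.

Offset 0: leading byte 0xF2 = 11110010 → 4-byte char #1 = F2 8E 84 9F.
Offset 4: leading byte 0xF2 = 11110010 → 4-byte char #2 = F2 BE B2 90.
Offset 8: leading byte 0xF3 = 11110011 → 4-byte char #3 = F3 BD BB B0.
Offset 12: leading byte 0xEC = 11101100 → 3-byte char #4 = EC AE B7.
Offset 15: leading byte 0x44 = 01000100 → 1-byte char #5 = 44.
Offset 16: leading byte 0xE1 = 11100001 → 3-byte char #6 = E1 82 B5.
Leading byte 0xE1 = 11100001 matches 1110xxxx → 3-byte sequence.
Byte 1: 0xE1 = 11100001, payload 0001 (4 bits).
Byte 2: 0x82 = 10000010 (10xxxxxx ✓), payload 000010.
Byte 3: 0xB5 = 10110101 (10xxxxxx ✓), payload 110101.
Concatenate: 0001000010110101 = 0x10B5 (16 bits → U+10B5).

U+10B5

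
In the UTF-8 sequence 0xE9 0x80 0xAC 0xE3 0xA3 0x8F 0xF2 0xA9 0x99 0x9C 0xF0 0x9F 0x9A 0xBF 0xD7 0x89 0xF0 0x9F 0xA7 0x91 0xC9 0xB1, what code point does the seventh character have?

Offset 0: leading byte 0xE9 = 11101001 → 3-byte char #1 = E9 80 AC.
Offset 3: leading byte 0xE3 = 11100011 → 3-byte char #2 = E3 A3 8F.
Offset 6: leading byte 0xF2 = 11110010 → 4-byte char #3 = F2 A9 99 9C.
Offset 10: leading byte 0xF0 = 11110000 → 4-byte char #4 = F0 9F 9A BF.
Offset 14: leading byte 0xD7 = 11010111 → 2-byte char #5 = D7 89.
Offset 16: leading byte 0xF0 = 11110000 → 4-byte char #6 = F0 9F A7 91.
Offset 20: leading byte 0xC9 = 11001001 → 2-byte char #7 = C9 B1.
Leading byte 0xC9 = 11001001 matches 110xxxxx → 2-byte sequence.
Byte 1: 0xC9 = 11001001, payload 01001 (5 bits).
Byte 2: 0xB1 = 10110001 (10xxxxxx ✓), payload 110001.
Concatenate: 01001110001 = 0x271 (11 bits → U+0271).

U+0271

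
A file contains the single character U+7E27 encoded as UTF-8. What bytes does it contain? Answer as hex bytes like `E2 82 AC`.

U+7E27 = 0x7E27 = 32295 decimal. In range U+0800–U+FFFF → 3-byte form: 1110xxxx 10xxxxxx 10xxxxxx.
Binary (16 bits): 0111111000100111.
Split 4+6+6: 0111 | 111000 | 100111.
Byte 1: 11100111 = 0xE7.
Byte 2: 10111000 = 0xB8.
Byte 3: 10100111 = 0xA7.

E7 B8 A7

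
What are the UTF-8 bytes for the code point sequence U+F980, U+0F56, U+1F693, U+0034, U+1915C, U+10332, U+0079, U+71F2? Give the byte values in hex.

U+F980: 3-byte form → EF A6 80.
U+0F56: 3-byte form → E0 BD 96.
U+1F693: 4-byte form → F0 9F 9A 93.
U+0034: 1-byte form → 34.
U+1915C: 4-byte form → F0 99 85 9C.
U+10332: 4-byte form → F0 90 8C B2.
U+0079: 1-byte form → 79.
U+71F2: 3-byte form → E7 87 B2.
Concatenated (23 bytes): EF A6 80 E0 BD 96 F0 9F 9A 93 34 F0 99 85 9C F0 90 8C B2 79 E7 87 B2.

EF A6 80 E0 BD 96 F0 9F 9A 93 34 F0 99 85 9C F0 90 8C B2 79 E7 87 B2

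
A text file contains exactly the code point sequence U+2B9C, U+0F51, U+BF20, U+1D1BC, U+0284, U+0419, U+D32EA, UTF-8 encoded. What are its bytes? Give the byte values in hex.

E2 AE 9C E0 BD 91 EB BC A0 F0 9D 86 BC CA 84 D0 99 F3 93 8B AA

U+2B9C: 3-byte form → E2 AE 9C.
U+0F51: 3-byte form → E0 BD 91.
U+BF20: 3-byte form → EB BC A0.
U+1D1BC: 4-byte form → F0 9D 86 BC.
U+0284: 2-byte form → CA 84.
U+0419: 2-byte form → D0 99.
U+D32EA: 4-byte form → F3 93 8B AA.
Concatenated (21 bytes): E2 AE 9C E0 BD 91 EB BC A0 F0 9D 86 BC CA 84 D0 99 F3 93 8B AA.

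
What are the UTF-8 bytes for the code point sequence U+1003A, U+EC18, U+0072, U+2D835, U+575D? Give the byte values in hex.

F0 90 80 BA EE B0 98 72 F0 AD A0 B5 E5 9D 9D

U+1003A: 4-byte form → F0 90 80 BA.
U+EC18: 3-byte form → EE B0 98.
U+0072: 1-byte form → 72.
U+2D835: 4-byte form → F0 AD A0 B5.
U+575D: 3-byte form → E5 9D 9D.
Concatenated (15 bytes): F0 90 80 BA EE B0 98 72 F0 AD A0 B5 E5 9D 9D.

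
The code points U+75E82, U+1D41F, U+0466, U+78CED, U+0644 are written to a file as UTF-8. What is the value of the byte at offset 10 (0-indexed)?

0xF1

U+75E82 → 4-byte form F1 B5 BA 82 at offsets 0–3.
U+1D41F → 4-byte form F0 9D 90 9F at offsets 4–7.
U+0466 → 2-byte form D1 A6 at offsets 8–9.
U+78CED → 4-byte form F1 B8 B3 AD at offsets 10–13.
Offset 10 falls in char 4's range; it's byte 1 of F1 B8 B3 AD = 0xF1.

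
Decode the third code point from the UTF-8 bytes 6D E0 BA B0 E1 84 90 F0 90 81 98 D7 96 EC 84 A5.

Offset 0: leading byte 0x6D = 01101101 → 1-byte char #1 = 6D.
Offset 1: leading byte 0xE0 = 11100000 → 3-byte char #2 = E0 BA B0.
Offset 4: leading byte 0xE1 = 11100001 → 3-byte char #3 = E1 84 90.
Leading byte 0xE1 = 11100001 matches 1110xxxx → 3-byte sequence.
Byte 1: 0xE1 = 11100001, payload 0001 (4 bits).
Byte 2: 0x84 = 10000100 (10xxxxxx ✓), payload 000100.
Byte 3: 0x90 = 10010000 (10xxxxxx ✓), payload 010000.
Concatenate: 0001000100010000 = 0x1110 (16 bits → U+1110).

U+1110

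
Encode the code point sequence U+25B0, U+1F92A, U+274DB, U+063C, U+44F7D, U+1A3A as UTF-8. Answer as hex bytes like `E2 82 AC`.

E2 96 B0 F0 9F A4 AA F0 A7 93 9B D8 BC F1 84 BD BD E1 A8 BA

U+25B0: 3-byte form → E2 96 B0.
U+1F92A: 4-byte form → F0 9F A4 AA.
U+274DB: 4-byte form → F0 A7 93 9B.
U+063C: 2-byte form → D8 BC.
U+44F7D: 4-byte form → F1 84 BD BD.
U+1A3A: 3-byte form → E1 A8 BA.
Concatenated (20 bytes): E2 96 B0 F0 9F A4 AA F0 A7 93 9B D8 BC F1 84 BD BD E1 A8 BA.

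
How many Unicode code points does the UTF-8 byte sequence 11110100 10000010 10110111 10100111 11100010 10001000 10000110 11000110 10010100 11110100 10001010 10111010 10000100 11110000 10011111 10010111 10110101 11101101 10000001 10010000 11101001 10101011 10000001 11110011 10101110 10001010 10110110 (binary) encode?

8

Byte at offset 0: 0xF4 = 11110100 → 4-byte char (#1). Advance 4.
Byte at offset 4: 0xE2 = 11100010 → 3-byte char (#2). Advance 3.
Byte at offset 7: 0xC6 = 11000110 → 2-byte char (#3). Advance 2.
Byte at offset 9: 0xF4 = 11110100 → 4-byte char (#4). Advance 4.
Byte at offset 13: 0xF0 = 11110000 → 4-byte char (#5). Advance 4.
Byte at offset 17: 0xED = 11101101 → 3-byte char (#6). Advance 3.
Byte at offset 20: 0xE9 = 11101001 → 3-byte char (#7). Advance 3.
Byte at offset 23: 0xF3 = 11110011 → 4-byte char (#8). Advance 4.
Reached end at offset 27 after 8 code points.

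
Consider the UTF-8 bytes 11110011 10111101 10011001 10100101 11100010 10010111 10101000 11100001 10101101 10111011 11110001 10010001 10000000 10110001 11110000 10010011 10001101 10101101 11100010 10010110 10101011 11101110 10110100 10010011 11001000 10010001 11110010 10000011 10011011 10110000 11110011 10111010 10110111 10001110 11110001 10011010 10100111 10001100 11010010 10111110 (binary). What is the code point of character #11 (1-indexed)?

Offset 0: leading byte 0xF3 = 11110011 → 4-byte char #1 = F3 BD 99 A5.
Offset 4: leading byte 0xE2 = 11100010 → 3-byte char #2 = E2 97 A8.
Offset 7: leading byte 0xE1 = 11100001 → 3-byte char #3 = E1 AD BB.
Offset 10: leading byte 0xF1 = 11110001 → 4-byte char #4 = F1 91 80 B1.
Offset 14: leading byte 0xF0 = 11110000 → 4-byte char #5 = F0 93 8D AD.
Offset 18: leading byte 0xE2 = 11100010 → 3-byte char #6 = E2 96 AB.
Offset 21: leading byte 0xEE = 11101110 → 3-byte char #7 = EE B4 93.
Offset 24: leading byte 0xC8 = 11001000 → 2-byte char #8 = C8 91.
Offset 26: leading byte 0xF2 = 11110010 → 4-byte char #9 = F2 83 9B B0.
Offset 30: leading byte 0xF3 = 11110011 → 4-byte char #10 = F3 BA B7 8E.
Offset 34: leading byte 0xF1 = 11110001 → 4-byte char #11 = F1 9A A7 8C.
Leading byte 0xF1 = 11110001 matches 11110xxx → 4-byte sequence.
Byte 1: 0xF1 = 11110001, payload 001 (3 bits).
Byte 2: 0x9A = 10011010 (10xxxxxx ✓), payload 011010.
Byte 3: 0xA7 = 10100111 (10xxxxxx ✓), payload 100111.
Byte 4: 0x8C = 10001100 (10xxxxxx ✓), payload 001100.
Concatenate: 001011010100111001100 = 0x5A9CC (21 bits → U+5A9CC).

U+5A9CC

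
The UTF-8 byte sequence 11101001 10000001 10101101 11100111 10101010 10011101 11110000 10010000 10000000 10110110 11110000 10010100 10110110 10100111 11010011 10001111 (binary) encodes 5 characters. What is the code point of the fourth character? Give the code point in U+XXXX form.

Offset 0: leading byte 0xE9 = 11101001 → 3-byte char #1 = E9 81 AD.
Offset 3: leading byte 0xE7 = 11100111 → 3-byte char #2 = E7 AA 9D.
Offset 6: leading byte 0xF0 = 11110000 → 4-byte char #3 = F0 90 80 B6.
Offset 10: leading byte 0xF0 = 11110000 → 4-byte char #4 = F0 94 B6 A7.
Leading byte 0xF0 = 11110000 matches 11110xxx → 4-byte sequence.
Byte 1: 0xF0 = 11110000, payload 000 (3 bits).
Byte 2: 0x94 = 10010100 (10xxxxxx ✓), payload 010100.
Byte 3: 0xB6 = 10110110 (10xxxxxx ✓), payload 110110.
Byte 4: 0xA7 = 10100111 (10xxxxxx ✓), payload 100111.
Concatenate: 000010100110110100111 = 0x14DA7 (21 bits → U+14DA7).

U+14DA7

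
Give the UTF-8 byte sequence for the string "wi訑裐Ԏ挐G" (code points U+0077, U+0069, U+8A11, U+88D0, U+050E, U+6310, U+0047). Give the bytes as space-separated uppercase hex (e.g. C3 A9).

U+0077: 1-byte form → 77.
U+0069: 1-byte form → 69.
U+8A11: 3-byte form → E8 A8 91.
U+88D0: 3-byte form → E8 A3 90.
U+050E: 2-byte form → D4 8E.
U+6310: 3-byte form → E6 8C 90.
U+0047: 1-byte form → 47.
Concatenated (14 bytes): 77 69 E8 A8 91 E8 A3 90 D4 8E E6 8C 90 47.

77 69 E8 A8 91 E8 A3 90 D4 8E E6 8C 90 47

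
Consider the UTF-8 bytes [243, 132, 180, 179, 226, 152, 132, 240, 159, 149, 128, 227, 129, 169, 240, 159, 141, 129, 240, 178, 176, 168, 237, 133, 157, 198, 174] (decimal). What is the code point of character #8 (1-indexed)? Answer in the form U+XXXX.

Offset 0: leading byte 0xF3 = 11110011 → 4-byte char #1 = F3 84 B4 B3.
Offset 4: leading byte 0xE2 = 11100010 → 3-byte char #2 = E2 98 84.
Offset 7: leading byte 0xF0 = 11110000 → 4-byte char #3 = F0 9F 95 80.
Offset 11: leading byte 0xE3 = 11100011 → 3-byte char #4 = E3 81 A9.
Offset 14: leading byte 0xF0 = 11110000 → 4-byte char #5 = F0 9F 8D 81.
Offset 18: leading byte 0xF0 = 11110000 → 4-byte char #6 = F0 B2 B0 A8.
Offset 22: leading byte 0xED = 11101101 → 3-byte char #7 = ED 85 9D.
Offset 25: leading byte 0xC6 = 11000110 → 2-byte char #8 = C6 AE.
Leading byte 0xC6 = 11000110 matches 110xxxxx → 2-byte sequence.
Byte 1: 0xC6 = 11000110, payload 00110 (5 bits).
Byte 2: 0xAE = 10101110 (10xxxxxx ✓), payload 101110.
Concatenate: 00110101110 = 0x1AE (11 bits → U+01AE).

U+01AE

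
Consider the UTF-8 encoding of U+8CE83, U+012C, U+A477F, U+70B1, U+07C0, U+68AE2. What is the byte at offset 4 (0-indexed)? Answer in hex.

0xC4

U+8CE83 → 4-byte form F2 8C BA 83 at offsets 0–3.
U+012C → 2-byte form C4 AC at offsets 4–5.
Offset 4 falls in char 2's range; it's byte 1 of C4 AC = 0xC4.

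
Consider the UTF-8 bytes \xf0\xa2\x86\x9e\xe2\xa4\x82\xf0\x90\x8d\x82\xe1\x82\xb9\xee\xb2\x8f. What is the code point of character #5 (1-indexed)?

Offset 0: leading byte 0xF0 = 11110000 → 4-byte char #1 = F0 A2 86 9E.
Offset 4: leading byte 0xE2 = 11100010 → 3-byte char #2 = E2 A4 82.
Offset 7: leading byte 0xF0 = 11110000 → 4-byte char #3 = F0 90 8D 82.
Offset 11: leading byte 0xE1 = 11100001 → 3-byte char #4 = E1 82 B9.
Offset 14: leading byte 0xEE = 11101110 → 3-byte char #5 = EE B2 8F.
Leading byte 0xEE = 11101110 matches 1110xxxx → 3-byte sequence.
Byte 1: 0xEE = 11101110, payload 1110 (4 bits).
Byte 2: 0xB2 = 10110010 (10xxxxxx ✓), payload 110010.
Byte 3: 0x8F = 10001111 (10xxxxxx ✓), payload 001111.
Concatenate: 1110110010001111 = 0xEC8F (16 bits → U+EC8F).

U+EC8F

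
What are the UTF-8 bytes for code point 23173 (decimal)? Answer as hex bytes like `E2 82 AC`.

U+5A85 = 0x5A85 = 23173 decimal. In range U+0800–U+FFFF → 3-byte form: 1110xxxx 10xxxxxx 10xxxxxx.
Binary (16 bits): 0101101010000101.
Split 4+6+6: 0101 | 101010 | 000101.
Byte 1: 11100101 = 0xE5.
Byte 2: 10101010 = 0xAA.
Byte 3: 10000101 = 0x85.

E5 AA 85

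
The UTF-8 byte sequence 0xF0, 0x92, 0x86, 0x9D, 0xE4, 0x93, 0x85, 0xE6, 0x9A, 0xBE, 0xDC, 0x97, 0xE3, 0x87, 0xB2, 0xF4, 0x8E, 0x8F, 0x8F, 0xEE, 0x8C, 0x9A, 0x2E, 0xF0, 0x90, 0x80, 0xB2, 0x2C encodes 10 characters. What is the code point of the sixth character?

Offset 0: leading byte 0xF0 = 11110000 → 4-byte char #1 = F0 92 86 9D.
Offset 4: leading byte 0xE4 = 11100100 → 3-byte char #2 = E4 93 85.
Offset 7: leading byte 0xE6 = 11100110 → 3-byte char #3 = E6 9A BE.
Offset 10: leading byte 0xDC = 11011100 → 2-byte char #4 = DC 97.
Offset 12: leading byte 0xE3 = 11100011 → 3-byte char #5 = E3 87 B2.
Offset 15: leading byte 0xF4 = 11110100 → 4-byte char #6 = F4 8E 8F 8F.
Leading byte 0xF4 = 11110100 matches 11110xxx → 4-byte sequence.
Byte 1: 0xF4 = 11110100, payload 100 (3 bits).
Byte 2: 0x8E = 10001110 (10xxxxxx ✓), payload 001110.
Byte 3: 0x8F = 10001111 (10xxxxxx ✓), payload 001111.
Byte 4: 0x8F = 10001111 (10xxxxxx ✓), payload 001111.
Concatenate: 100001110001111001111 = 0x10E3CF (21 bits → U+10E3CF).

U+10E3CF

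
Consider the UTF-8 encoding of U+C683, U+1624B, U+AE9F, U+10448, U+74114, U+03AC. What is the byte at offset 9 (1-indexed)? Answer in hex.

0xBA

1-indexed offset 9 is 0-indexed offset 8.
U+C683 → 3-byte form EC 9A 83 at offsets 0–2.
U+1624B → 4-byte form F0 96 89 8B at offsets 3–6.
U+AE9F → 3-byte form EA BA 9F at offsets 7–9.
Offset 8 falls in char 3's range; it's byte 2 of EA BA 9F = 0xBA.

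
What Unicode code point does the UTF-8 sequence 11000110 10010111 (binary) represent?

Leading byte 0xC6 = 11000110 matches 110xxxxx → 2-byte sequence.
Byte 1: 0xC6 = 11000110, payload 00110 (5 bits).
Byte 2: 0x97 = 10010111 (10xxxxxx ✓), payload 010111.
Concatenate: 00110010111 = 0x197 (11 bits → U+0197).

U+0197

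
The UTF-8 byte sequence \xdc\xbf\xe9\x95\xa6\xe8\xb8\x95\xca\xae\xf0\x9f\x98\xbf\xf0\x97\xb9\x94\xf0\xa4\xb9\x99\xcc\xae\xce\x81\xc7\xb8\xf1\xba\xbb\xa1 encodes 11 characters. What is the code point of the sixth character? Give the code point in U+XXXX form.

U+17E54

Offset 0: leading byte 0xDC = 11011100 → 2-byte char #1 = DC BF.
Offset 2: leading byte 0xE9 = 11101001 → 3-byte char #2 = E9 95 A6.
Offset 5: leading byte 0xE8 = 11101000 → 3-byte char #3 = E8 B8 95.
Offset 8: leading byte 0xCA = 11001010 → 2-byte char #4 = CA AE.
Offset 10: leading byte 0xF0 = 11110000 → 4-byte char #5 = F0 9F 98 BF.
Offset 14: leading byte 0xF0 = 11110000 → 4-byte char #6 = F0 97 B9 94.
Leading byte 0xF0 = 11110000 matches 11110xxx → 4-byte sequence.
Byte 1: 0xF0 = 11110000, payload 000 (3 bits).
Byte 2: 0x97 = 10010111 (10xxxxxx ✓), payload 010111.
Byte 3: 0xB9 = 10111001 (10xxxxxx ✓), payload 111001.
Byte 4: 0x94 = 10010100 (10xxxxxx ✓), payload 010100.
Concatenate: 000010111111001010100 = 0x17E54 (21 bits → U+17E54).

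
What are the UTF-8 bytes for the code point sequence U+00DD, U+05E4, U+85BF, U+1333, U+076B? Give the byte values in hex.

U+00DD: 2-byte form → C3 9D.
U+05E4: 2-byte form → D7 A4.
U+85BF: 3-byte form → E8 96 BF.
U+1333: 3-byte form → E1 8C B3.
U+076B: 2-byte form → DD AB.
Concatenated (12 bytes): C3 9D D7 A4 E8 96 BF E1 8C B3 DD AB.

C3 9D D7 A4 E8 96 BF E1 8C B3 DD AB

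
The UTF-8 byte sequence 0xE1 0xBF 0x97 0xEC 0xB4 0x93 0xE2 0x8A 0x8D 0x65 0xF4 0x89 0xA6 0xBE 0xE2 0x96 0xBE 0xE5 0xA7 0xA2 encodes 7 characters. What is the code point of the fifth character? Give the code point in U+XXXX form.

U+1099BE

Offset 0: leading byte 0xE1 = 11100001 → 3-byte char #1 = E1 BF 97.
Offset 3: leading byte 0xEC = 11101100 → 3-byte char #2 = EC B4 93.
Offset 6: leading byte 0xE2 = 11100010 → 3-byte char #3 = E2 8A 8D.
Offset 9: leading byte 0x65 = 01100101 → 1-byte char #4 = 65.
Offset 10: leading byte 0xF4 = 11110100 → 4-byte char #5 = F4 89 A6 BE.
Leading byte 0xF4 = 11110100 matches 11110xxx → 4-byte sequence.
Byte 1: 0xF4 = 11110100, payload 100 (3 bits).
Byte 2: 0x89 = 10001001 (10xxxxxx ✓), payload 001001.
Byte 3: 0xA6 = 10100110 (10xxxxxx ✓), payload 100110.
Byte 4: 0xBE = 10111110 (10xxxxxx ✓), payload 111110.
Concatenate: 100001001100110111110 = 0x1099BE (21 bits → U+1099BE).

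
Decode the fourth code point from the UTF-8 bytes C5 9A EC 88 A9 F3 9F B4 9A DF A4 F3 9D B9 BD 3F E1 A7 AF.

U+07E4

Offset 0: leading byte 0xC5 = 11000101 → 2-byte char #1 = C5 9A.
Offset 2: leading byte 0xEC = 11101100 → 3-byte char #2 = EC 88 A9.
Offset 5: leading byte 0xF3 = 11110011 → 4-byte char #3 = F3 9F B4 9A.
Offset 9: leading byte 0xDF = 11011111 → 2-byte char #4 = DF A4.
Leading byte 0xDF = 11011111 matches 110xxxxx → 2-byte sequence.
Byte 1: 0xDF = 11011111, payload 11111 (5 bits).
Byte 2: 0xA4 = 10100100 (10xxxxxx ✓), payload 100100.
Concatenate: 11111100100 = 0x7E4 (11 bits → U+07E4).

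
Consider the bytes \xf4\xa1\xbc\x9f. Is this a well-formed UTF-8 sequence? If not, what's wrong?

invalid (encodes a value above U+10FFFF)

Leading byte 0xF4 = 11110100 → 4-byte form.
Payload = 0x121F1F, which exceeds U+10FFFF, the maximum Unicode code point. (Leading bytes F5–FF, or F4 followed by ≥ 0x90, are invalid.)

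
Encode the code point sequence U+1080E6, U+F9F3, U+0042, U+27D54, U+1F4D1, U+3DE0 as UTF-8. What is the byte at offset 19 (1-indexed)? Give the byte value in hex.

0xA0

1-indexed offset 19 is 0-indexed offset 18.
U+1080E6 → 4-byte form F4 88 83 A6 at offsets 0–3.
U+F9F3 → 3-byte form EF A7 B3 at offsets 4–6.
U+0042 → 1-byte form 42 at offsets 7–7.
U+27D54 → 4-byte form F0 A7 B5 94 at offsets 8–11.
U+1F4D1 → 4-byte form F0 9F 93 91 at offsets 12–15.
U+3DE0 → 3-byte form E3 B7 A0 at offsets 16–18.
Offset 18 falls in char 6's range; it's byte 3 of E3 B7 A0 = 0xA0.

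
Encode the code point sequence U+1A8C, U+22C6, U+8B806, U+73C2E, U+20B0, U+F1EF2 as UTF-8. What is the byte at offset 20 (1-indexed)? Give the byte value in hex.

0xBB

1-indexed offset 20 is 0-indexed offset 19.
U+1A8C → 3-byte form E1 AA 8C at offsets 0–2.
U+22C6 → 3-byte form E2 8B 86 at offsets 3–5.
U+8B806 → 4-byte form F2 8B A0 86 at offsets 6–9.
U+73C2E → 4-byte form F1 B3 B0 AE at offsets 10–13.
U+20B0 → 3-byte form E2 82 B0 at offsets 14–16.
U+F1EF2 → 4-byte form F3 B1 BB B2 at offsets 17–20.
Offset 19 falls in char 6's range; it's byte 3 of F3 B1 BB B2 = 0xBB.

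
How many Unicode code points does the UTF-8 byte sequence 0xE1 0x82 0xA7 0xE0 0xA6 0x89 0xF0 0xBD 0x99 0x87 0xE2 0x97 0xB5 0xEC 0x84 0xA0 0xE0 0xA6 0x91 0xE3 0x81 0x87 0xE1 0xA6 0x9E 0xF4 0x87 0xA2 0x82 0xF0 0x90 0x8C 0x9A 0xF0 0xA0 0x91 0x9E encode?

Byte at offset 0: 0xE1 = 11100001 → 3-byte char (#1). Advance 3.
Byte at offset 3: 0xE0 = 11100000 → 3-byte char (#2). Advance 3.
Byte at offset 6: 0xF0 = 11110000 → 4-byte char (#3). Advance 4.
Byte at offset 10: 0xE2 = 11100010 → 3-byte char (#4). Advance 3.
Byte at offset 13: 0xEC = 11101100 → 3-byte char (#5). Advance 3.
Byte at offset 16: 0xE0 = 11100000 → 3-byte char (#6). Advance 3.
Byte at offset 19: 0xE3 = 11100011 → 3-byte char (#7). Advance 3.
Byte at offset 22: 0xE1 = 11100001 → 3-byte char (#8). Advance 3.
Byte at offset 25: 0xF4 = 11110100 → 4-byte char (#9). Advance 4.
Byte at offset 29: 0xF0 = 11110000 → 4-byte char (#10). Advance 4.
Byte at offset 33: 0xF0 = 11110000 → 4-byte char (#11). Advance 4.
Reached end at offset 37 after 11 code points.

11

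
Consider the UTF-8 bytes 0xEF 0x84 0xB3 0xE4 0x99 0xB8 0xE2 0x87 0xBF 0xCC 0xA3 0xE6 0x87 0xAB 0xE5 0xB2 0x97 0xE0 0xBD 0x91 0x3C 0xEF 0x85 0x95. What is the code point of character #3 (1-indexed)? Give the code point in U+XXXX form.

Offset 0: leading byte 0xEF = 11101111 → 3-byte char #1 = EF 84 B3.
Offset 3: leading byte 0xE4 = 11100100 → 3-byte char #2 = E4 99 B8.
Offset 6: leading byte 0xE2 = 11100010 → 3-byte char #3 = E2 87 BF.
Leading byte 0xE2 = 11100010 matches 1110xxxx → 3-byte sequence.
Byte 1: 0xE2 = 11100010, payload 0010 (4 bits).
Byte 2: 0x87 = 10000111 (10xxxxxx ✓), payload 000111.
Byte 3: 0xBF = 10111111 (10xxxxxx ✓), payload 111111.
Concatenate: 0010000111111111 = 0x21FF (16 bits → U+21FF).

U+21FF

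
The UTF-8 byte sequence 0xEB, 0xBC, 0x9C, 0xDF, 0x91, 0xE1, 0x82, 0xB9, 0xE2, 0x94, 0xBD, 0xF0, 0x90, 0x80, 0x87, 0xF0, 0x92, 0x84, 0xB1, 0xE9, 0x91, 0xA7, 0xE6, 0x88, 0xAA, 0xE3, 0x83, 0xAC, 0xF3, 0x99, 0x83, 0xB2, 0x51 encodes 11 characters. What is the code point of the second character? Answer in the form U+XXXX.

U+07D1

Offset 0: leading byte 0xEB = 11101011 → 3-byte char #1 = EB BC 9C.
Offset 3: leading byte 0xDF = 11011111 → 2-byte char #2 = DF 91.
Leading byte 0xDF = 11011111 matches 110xxxxx → 2-byte sequence.
Byte 1: 0xDF = 11011111, payload 11111 (5 bits).
Byte 2: 0x91 = 10010001 (10xxxxxx ✓), payload 010001.
Concatenate: 11111010001 = 0x7D1 (11 bits → U+07D1).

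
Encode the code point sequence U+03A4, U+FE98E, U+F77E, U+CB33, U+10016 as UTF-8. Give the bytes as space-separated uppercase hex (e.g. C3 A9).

CE A4 F3 BE A6 8E EF 9D BE EC AC B3 F0 90 80 96

U+03A4: 2-byte form → CE A4.
U+FE98E: 4-byte form → F3 BE A6 8E.
U+F77E: 3-byte form → EF 9D BE.
U+CB33: 3-byte form → EC AC B3.
U+10016: 4-byte form → F0 90 80 96.
Concatenated (16 bytes): CE A4 F3 BE A6 8E EF 9D BE EC AC B3 F0 90 80 96.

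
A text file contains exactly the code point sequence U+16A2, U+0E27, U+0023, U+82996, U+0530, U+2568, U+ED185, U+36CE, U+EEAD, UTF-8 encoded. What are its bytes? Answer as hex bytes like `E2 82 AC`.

U+16A2: 3-byte form → E1 9A A2.
U+0E27: 3-byte form → E0 B8 A7.
U+0023: 1-byte form → 23.
U+82996: 4-byte form → F2 82 A6 96.
U+0530: 2-byte form → D4 B0.
U+2568: 3-byte form → E2 95 A8.
U+ED185: 4-byte form → F3 AD 86 85.
U+36CE: 3-byte form → E3 9B 8E.
U+EEAD: 3-byte form → EE BA AD.
Concatenated (26 bytes): E1 9A A2 E0 B8 A7 23 F2 82 A6 96 D4 B0 E2 95 A8 F3 AD 86 85 E3 9B 8E EE BA AD.

E1 9A A2 E0 B8 A7 23 F2 82 A6 96 D4 B0 E2 95 A8 F3 AD 86 85 E3 9B 8E EE BA AD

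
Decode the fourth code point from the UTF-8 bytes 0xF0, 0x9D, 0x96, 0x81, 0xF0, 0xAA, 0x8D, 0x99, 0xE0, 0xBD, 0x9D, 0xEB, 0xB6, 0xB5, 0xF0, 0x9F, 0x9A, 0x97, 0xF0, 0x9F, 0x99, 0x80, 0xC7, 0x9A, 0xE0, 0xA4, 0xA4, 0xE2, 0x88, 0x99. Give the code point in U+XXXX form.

U+BDB5

Offset 0: leading byte 0xF0 = 11110000 → 4-byte char #1 = F0 9D 96 81.
Offset 4: leading byte 0xF0 = 11110000 → 4-byte char #2 = F0 AA 8D 99.
Offset 8: leading byte 0xE0 = 11100000 → 3-byte char #3 = E0 BD 9D.
Offset 11: leading byte 0xEB = 11101011 → 3-byte char #4 = EB B6 B5.
Leading byte 0xEB = 11101011 matches 1110xxxx → 3-byte sequence.
Byte 1: 0xEB = 11101011, payload 1011 (4 bits).
Byte 2: 0xB6 = 10110110 (10xxxxxx ✓), payload 110110.
Byte 3: 0xB5 = 10110101 (10xxxxxx ✓), payload 110101.
Concatenate: 1011110110110101 = 0xBDB5 (16 bits → U+BDB5).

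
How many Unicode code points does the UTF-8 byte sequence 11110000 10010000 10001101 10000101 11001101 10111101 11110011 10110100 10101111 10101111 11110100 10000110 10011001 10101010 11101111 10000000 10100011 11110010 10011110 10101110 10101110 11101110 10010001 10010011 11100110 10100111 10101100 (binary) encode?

Byte at offset 0: 0xF0 = 11110000 → 4-byte char (#1). Advance 4.
Byte at offset 4: 0xCD = 11001101 → 2-byte char (#2). Advance 2.
Byte at offset 6: 0xF3 = 11110011 → 4-byte char (#3). Advance 4.
Byte at offset 10: 0xF4 = 11110100 → 4-byte char (#4). Advance 4.
Byte at offset 14: 0xEF = 11101111 → 3-byte char (#5). Advance 3.
Byte at offset 17: 0xF2 = 11110010 → 4-byte char (#6). Advance 4.
Byte at offset 21: 0xEE = 11101110 → 3-byte char (#7). Advance 3.
Byte at offset 24: 0xE6 = 11100110 → 3-byte char (#8). Advance 3.
Reached end at offset 27 after 8 code points.

8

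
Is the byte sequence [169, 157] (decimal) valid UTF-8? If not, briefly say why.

Byte 0xA9 = 10101001 has the form 10xxxxxx — a continuation byte — but there is no preceding leading byte.

invalid (continuation byte with no leading byte)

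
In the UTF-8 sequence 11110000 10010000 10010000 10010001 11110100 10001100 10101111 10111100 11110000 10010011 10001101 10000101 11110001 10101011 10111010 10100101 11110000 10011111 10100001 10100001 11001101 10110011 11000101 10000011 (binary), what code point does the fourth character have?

U+6BEA5

Offset 0: leading byte 0xF0 = 11110000 → 4-byte char #1 = F0 90 90 91.
Offset 4: leading byte 0xF4 = 11110100 → 4-byte char #2 = F4 8C AF BC.
Offset 8: leading byte 0xF0 = 11110000 → 4-byte char #3 = F0 93 8D 85.
Offset 12: leading byte 0xF1 = 11110001 → 4-byte char #4 = F1 AB BA A5.
Leading byte 0xF1 = 11110001 matches 11110xxx → 4-byte sequence.
Byte 1: 0xF1 = 11110001, payload 001 (3 bits).
Byte 2: 0xAB = 10101011 (10xxxxxx ✓), payload 101011.
Byte 3: 0xBA = 10111010 (10xxxxxx ✓), payload 111010.
Byte 4: 0xA5 = 10100101 (10xxxxxx ✓), payload 100101.
Concatenate: 001101011111010100101 = 0x6BEA5 (21 bits → U+6BEA5).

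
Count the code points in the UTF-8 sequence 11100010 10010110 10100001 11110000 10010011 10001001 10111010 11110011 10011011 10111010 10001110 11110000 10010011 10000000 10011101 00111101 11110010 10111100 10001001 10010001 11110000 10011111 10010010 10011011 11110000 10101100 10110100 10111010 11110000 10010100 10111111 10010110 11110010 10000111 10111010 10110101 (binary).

10

Byte at offset 0: 0xE2 = 11100010 → 3-byte char (#1). Advance 3.
Byte at offset 3: 0xF0 = 11110000 → 4-byte char (#2). Advance 4.
Byte at offset 7: 0xF3 = 11110011 → 4-byte char (#3). Advance 4.
Byte at offset 11: 0xF0 = 11110000 → 4-byte char (#4). Advance 4.
Byte at offset 15: 0x3D = 00111101 → 1-byte char (#5). Advance 1.
Byte at offset 16: 0xF2 = 11110010 → 4-byte char (#6). Advance 4.
Byte at offset 20: 0xF0 = 11110000 → 4-byte char (#7). Advance 4.
Byte at offset 24: 0xF0 = 11110000 → 4-byte char (#8). Advance 4.
Byte at offset 28: 0xF0 = 11110000 → 4-byte char (#9). Advance 4.
Byte at offset 32: 0xF2 = 11110010 → 4-byte char (#10). Advance 4.
Reached end at offset 36 after 10 code points.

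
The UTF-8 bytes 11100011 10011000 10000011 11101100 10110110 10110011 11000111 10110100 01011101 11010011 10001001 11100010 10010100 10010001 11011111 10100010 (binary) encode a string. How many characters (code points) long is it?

7

Byte at offset 0: 0xE3 = 11100011 → 3-byte char (#1). Advance 3.
Byte at offset 3: 0xEC = 11101100 → 3-byte char (#2). Advance 3.
Byte at offset 6: 0xC7 = 11000111 → 2-byte char (#3). Advance 2.
Byte at offset 8: 0x5D = 01011101 → 1-byte char (#4). Advance 1.
Byte at offset 9: 0xD3 = 11010011 → 2-byte char (#5). Advance 2.
Byte at offset 11: 0xE2 = 11100010 → 3-byte char (#6). Advance 3.
Byte at offset 14: 0xDF = 11011111 → 2-byte char (#7). Advance 2.
Reached end at offset 16 after 7 code points.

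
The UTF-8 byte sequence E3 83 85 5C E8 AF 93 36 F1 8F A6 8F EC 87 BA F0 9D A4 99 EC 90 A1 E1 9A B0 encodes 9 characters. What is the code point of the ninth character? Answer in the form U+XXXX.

Offset 0: leading byte 0xE3 = 11100011 → 3-byte char #1 = E3 83 85.
Offset 3: leading byte 0x5C = 01011100 → 1-byte char #2 = 5C.
Offset 4: leading byte 0xE8 = 11101000 → 3-byte char #3 = E8 AF 93.
Offset 7: leading byte 0x36 = 00110110 → 1-byte char #4 = 36.
Offset 8: leading byte 0xF1 = 11110001 → 4-byte char #5 = F1 8F A6 8F.
Offset 12: leading byte 0xEC = 11101100 → 3-byte char #6 = EC 87 BA.
Offset 15: leading byte 0xF0 = 11110000 → 4-byte char #7 = F0 9D A4 99.
Offset 19: leading byte 0xEC = 11101100 → 3-byte char #8 = EC 90 A1.
Offset 22: leading byte 0xE1 = 11100001 → 3-byte char #9 = E1 9A B0.
Leading byte 0xE1 = 11100001 matches 1110xxxx → 3-byte sequence.
Byte 1: 0xE1 = 11100001, payload 0001 (4 bits).
Byte 2: 0x9A = 10011010 (10xxxxxx ✓), payload 011010.
Byte 3: 0xB0 = 10110000 (10xxxxxx ✓), payload 110000.
Concatenate: 0001011010110000 = 0x16B0 (16 bits → U+16B0).

U+16B0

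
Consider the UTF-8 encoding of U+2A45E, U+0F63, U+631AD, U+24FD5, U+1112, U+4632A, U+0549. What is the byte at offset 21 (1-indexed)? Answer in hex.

0x8C

1-indexed offset 21 is 0-indexed offset 20.
U+2A45E → 4-byte form F0 AA 91 9E at offsets 0–3.
U+0F63 → 3-byte form E0 BD A3 at offsets 4–6.
U+631AD → 4-byte form F1 A3 86 AD at offsets 7–10.
U+24FD5 → 4-byte form F0 A4 BF 95 at offsets 11–14.
U+1112 → 3-byte form E1 84 92 at offsets 15–17.
U+4632A → 4-byte form F1 86 8C AA at offsets 18–21.
Offset 20 falls in char 6's range; it's byte 3 of F1 86 8C AA = 0x8C.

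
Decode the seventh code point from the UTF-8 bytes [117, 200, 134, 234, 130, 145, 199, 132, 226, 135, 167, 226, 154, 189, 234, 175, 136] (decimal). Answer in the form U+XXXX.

U+ABC8

Offset 0: leading byte 0x75 = 01110101 → 1-byte char #1 = 75.
Offset 1: leading byte 0xC8 = 11001000 → 2-byte char #2 = C8 86.
Offset 3: leading byte 0xEA = 11101010 → 3-byte char #3 = EA 82 91.
Offset 6: leading byte 0xC7 = 11000111 → 2-byte char #4 = C7 84.
Offset 8: leading byte 0xE2 = 11100010 → 3-byte char #5 = E2 87 A7.
Offset 11: leading byte 0xE2 = 11100010 → 3-byte char #6 = E2 9A BD.
Offset 14: leading byte 0xEA = 11101010 → 3-byte char #7 = EA AF 88.
Leading byte 0xEA = 11101010 matches 1110xxxx → 3-byte sequence.
Byte 1: 0xEA = 11101010, payload 1010 (4 bits).
Byte 2: 0xAF = 10101111 (10xxxxxx ✓), payload 101111.
Byte 3: 0x88 = 10001000 (10xxxxxx ✓), payload 001000.
Concatenate: 1010101111001000 = 0xABC8 (16 bits → U+ABC8).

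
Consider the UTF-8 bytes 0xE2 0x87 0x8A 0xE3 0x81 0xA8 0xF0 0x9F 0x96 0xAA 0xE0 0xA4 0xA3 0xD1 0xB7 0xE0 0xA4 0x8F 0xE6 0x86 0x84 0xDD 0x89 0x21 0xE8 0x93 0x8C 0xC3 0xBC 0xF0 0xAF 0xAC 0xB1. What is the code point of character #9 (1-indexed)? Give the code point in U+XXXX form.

Offset 0: leading byte 0xE2 = 11100010 → 3-byte char #1 = E2 87 8A.
Offset 3: leading byte 0xE3 = 11100011 → 3-byte char #2 = E3 81 A8.
Offset 6: leading byte 0xF0 = 11110000 → 4-byte char #3 = F0 9F 96 AA.
Offset 10: leading byte 0xE0 = 11100000 → 3-byte char #4 = E0 A4 A3.
Offset 13: leading byte 0xD1 = 11010001 → 2-byte char #5 = D1 B7.
Offset 15: leading byte 0xE0 = 11100000 → 3-byte char #6 = E0 A4 8F.
Offset 18: leading byte 0xE6 = 11100110 → 3-byte char #7 = E6 86 84.
Offset 21: leading byte 0xDD = 11011101 → 2-byte char #8 = DD 89.
Offset 23: leading byte 0x21 = 00100001 → 1-byte char #9 = 21.
Leading byte 0x21 = 00100001 matches 0xxxxxxx → 1-byte sequence.
Byte 1: 0x21 = 00100001, payload 0100001 (7 bits).
Concatenate: 0100001 = 0x21 (7 bits → U+0021).

U+0021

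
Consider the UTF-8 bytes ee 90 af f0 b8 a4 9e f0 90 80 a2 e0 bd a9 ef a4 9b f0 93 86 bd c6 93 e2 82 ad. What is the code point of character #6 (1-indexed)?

U+131BD

Offset 0: leading byte 0xEE = 11101110 → 3-byte char #1 = EE 90 AF.
Offset 3: leading byte 0xF0 = 11110000 → 4-byte char #2 = F0 B8 A4 9E.
Offset 7: leading byte 0xF0 = 11110000 → 4-byte char #3 = F0 90 80 A2.
Offset 11: leading byte 0xE0 = 11100000 → 3-byte char #4 = E0 BD A9.
Offset 14: leading byte 0xEF = 11101111 → 3-byte char #5 = EF A4 9B.
Offset 17: leading byte 0xF0 = 11110000 → 4-byte char #6 = F0 93 86 BD.
Leading byte 0xF0 = 11110000 matches 11110xxx → 4-byte sequence.
Byte 1: 0xF0 = 11110000, payload 000 (3 bits).
Byte 2: 0x93 = 10010011 (10xxxxxx ✓), payload 010011.
Byte 3: 0x86 = 10000110 (10xxxxxx ✓), payload 000110.
Byte 4: 0xBD = 10111101 (10xxxxxx ✓), payload 111101.
Concatenate: 000010011000110111101 = 0x131BD (21 bits → U+131BD).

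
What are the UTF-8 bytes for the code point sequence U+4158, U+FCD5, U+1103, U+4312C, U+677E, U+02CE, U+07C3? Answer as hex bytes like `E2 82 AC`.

E4 85 98 EF B3 95 E1 84 83 F1 83 84 AC E6 9D BE CB 8E DF 83

U+4158: 3-byte form → E4 85 98.
U+FCD5: 3-byte form → EF B3 95.
U+1103: 3-byte form → E1 84 83.
U+4312C: 4-byte form → F1 83 84 AC.
U+677E: 3-byte form → E6 9D BE.
U+02CE: 2-byte form → CB 8E.
U+07C3: 2-byte form → DF 83.
Concatenated (20 bytes): E4 85 98 EF B3 95 E1 84 83 F1 83 84 AC E6 9D BE CB 8E DF 83.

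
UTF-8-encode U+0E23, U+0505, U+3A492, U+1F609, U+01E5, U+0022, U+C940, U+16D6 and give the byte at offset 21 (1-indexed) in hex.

0x9B

1-indexed offset 21 is 0-indexed offset 20.
U+0E23 → 3-byte form E0 B8 A3 at offsets 0–2.
U+0505 → 2-byte form D4 85 at offsets 3–4.
U+3A492 → 4-byte form F0 BA 92 92 at offsets 5–8.
U+1F609 → 4-byte form F0 9F 98 89 at offsets 9–12.
U+01E5 → 2-byte form C7 A5 at offsets 13–14.
U+0022 → 1-byte form 22 at offsets 15–15.
U+C940 → 3-byte form EC A5 80 at offsets 16–18.
U+16D6 → 3-byte form E1 9B 96 at offsets 19–21.
Offset 20 falls in char 8's range; it's byte 2 of E1 9B 96 = 0x9B.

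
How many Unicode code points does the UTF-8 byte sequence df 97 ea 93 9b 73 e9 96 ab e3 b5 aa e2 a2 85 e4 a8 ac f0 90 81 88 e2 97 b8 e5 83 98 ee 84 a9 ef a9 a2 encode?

12

Byte at offset 0: 0xDF = 11011111 → 2-byte char (#1). Advance 2.
Byte at offset 2: 0xEA = 11101010 → 3-byte char (#2). Advance 3.
Byte at offset 5: 0x73 = 01110011 → 1-byte char (#3). Advance 1.
Byte at offset 6: 0xE9 = 11101001 → 3-byte char (#4). Advance 3.
Byte at offset 9: 0xE3 = 11100011 → 3-byte char (#5). Advance 3.
Byte at offset 12: 0xE2 = 11100010 → 3-byte char (#6). Advance 3.
Byte at offset 15: 0xE4 = 11100100 → 3-byte char (#7). Advance 3.
Byte at offset 18: 0xF0 = 11110000 → 4-byte char (#8). Advance 4.
Byte at offset 22: 0xE2 = 11100010 → 3-byte char (#9). Advance 3.
Byte at offset 25: 0xE5 = 11100101 → 3-byte char (#10). Advance 3.
Byte at offset 28: 0xEE = 11101110 → 3-byte char (#11). Advance 3.
Byte at offset 31: 0xEF = 11101111 → 3-byte char (#12). Advance 3.
Reached end at offset 34 after 12 code points.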